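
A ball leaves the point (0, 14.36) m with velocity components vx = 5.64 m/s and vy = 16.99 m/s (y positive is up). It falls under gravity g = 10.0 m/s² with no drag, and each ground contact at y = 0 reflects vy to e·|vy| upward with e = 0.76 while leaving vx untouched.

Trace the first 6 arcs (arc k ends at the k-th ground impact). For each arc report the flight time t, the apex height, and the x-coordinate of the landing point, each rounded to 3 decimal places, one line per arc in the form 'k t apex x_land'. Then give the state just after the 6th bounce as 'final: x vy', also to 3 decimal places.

Arc 1: start y=14.360, vy=16.990 → t=4.099, apex=28.793, x_land=23.117, impact vy=-23.997
  bounce: vy ← 0.76·23.997 = 18.238
Arc 2: start y=0.000, vy=18.238 → t=3.648, apex=16.631, x_land=43.689, impact vy=-18.238
  bounce: vy ← 0.76·18.238 = 13.861
Arc 3: start y=0.000, vy=13.861 → t=2.772, apex=9.606, x_land=59.324, impact vy=-13.861
  bounce: vy ← 0.76·13.861 = 10.534
Arc 4: start y=0.000, vy=10.534 → t=2.107, apex=5.548, x_land=71.206, impact vy=-10.534
  bounce: vy ← 0.76·10.534 = 8.006
Arc 5: start y=0.000, vy=8.006 → t=1.601, apex=3.205, x_land=80.237, impact vy=-8.006
  bounce: vy ← 0.76·8.006 = 6.085
Arc 6: start y=0.000, vy=6.085 → t=1.217, apex=1.851, x_land=87.100, impact vy=-6.085
  bounce: vy ← 0.76·6.085 = 4.624

1 4.099 28.793 23.117
2 3.648 16.631 43.689
3 2.772 9.606 59.324
4 2.107 5.548 71.206
5 1.601 3.205 80.237
6 1.217 1.851 87.100
final: 87.100 4.624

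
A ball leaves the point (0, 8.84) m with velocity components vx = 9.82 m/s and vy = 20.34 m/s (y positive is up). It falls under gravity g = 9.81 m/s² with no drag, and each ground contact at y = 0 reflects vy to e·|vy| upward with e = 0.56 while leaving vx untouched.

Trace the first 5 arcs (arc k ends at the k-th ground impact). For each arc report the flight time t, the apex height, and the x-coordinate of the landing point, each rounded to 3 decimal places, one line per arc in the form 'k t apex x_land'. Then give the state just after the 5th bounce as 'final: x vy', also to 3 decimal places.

Arc 1: start y=8.840, vy=20.340 → t=4.543, apex=29.926, x_land=44.617, impact vy=-24.231
  bounce: vy ← 0.56·24.231 = 13.570
Arc 2: start y=0.000, vy=13.570 → t=2.766, apex=9.385, x_land=71.783, impact vy=-13.570
  bounce: vy ← 0.56·13.570 = 7.599
Arc 3: start y=0.000, vy=7.599 → t=1.549, apex=2.943, x_land=86.997, impact vy=-7.599
  bounce: vy ← 0.56·7.599 = 4.255
Arc 4: start y=0.000, vy=4.255 → t=0.868, apex=0.923, x_land=95.516, impact vy=-4.255
  bounce: vy ← 0.56·4.255 = 2.383
Arc 5: start y=0.000, vy=2.383 → t=0.486, apex=0.289, x_land=100.287, impact vy=-2.383
  bounce: vy ← 0.56·2.383 = 1.334

1 4.543 29.926 44.617
2 2.766 9.385 71.783
3 1.549 2.943 86.997
4 0.868 0.923 95.516
5 0.486 0.289 100.287
final: 100.287 1.334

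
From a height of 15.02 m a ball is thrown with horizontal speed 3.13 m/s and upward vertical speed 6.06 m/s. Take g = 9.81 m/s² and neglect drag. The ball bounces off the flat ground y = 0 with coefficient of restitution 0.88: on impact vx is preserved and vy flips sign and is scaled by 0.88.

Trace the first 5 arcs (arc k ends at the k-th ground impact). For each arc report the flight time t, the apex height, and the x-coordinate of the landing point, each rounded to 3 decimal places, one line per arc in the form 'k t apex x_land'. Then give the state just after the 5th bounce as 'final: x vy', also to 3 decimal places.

Arc 1: start y=15.020, vy=6.060 → t=2.473, apex=16.892, x_land=7.742, impact vy=-18.205
  bounce: vy ← 0.88·18.205 = 16.020
Arc 2: start y=0.000, vy=16.020 → t=3.266, apex=13.081, x_land=17.965, impact vy=-16.020
  bounce: vy ← 0.88·16.020 = 14.098
Arc 3: start y=0.000, vy=14.098 → t=2.874, apex=10.130, x_land=26.961, impact vy=-14.098
  bounce: vy ← 0.88·14.098 = 12.406
Arc 4: start y=0.000, vy=12.406 → t=2.529, apex=7.845, x_land=34.878, impact vy=-12.406
  bounce: vy ← 0.88·12.406 = 10.917
Arc 5: start y=0.000, vy=10.917 → t=2.226, apex=6.075, x_land=41.844, impact vy=-10.917
  bounce: vy ← 0.88·10.917 = 9.607

1 2.473 16.892 7.742
2 3.266 13.081 17.965
3 2.874 10.130 26.961
4 2.529 7.845 34.878
5 2.226 6.075 41.844
final: 41.844 9.607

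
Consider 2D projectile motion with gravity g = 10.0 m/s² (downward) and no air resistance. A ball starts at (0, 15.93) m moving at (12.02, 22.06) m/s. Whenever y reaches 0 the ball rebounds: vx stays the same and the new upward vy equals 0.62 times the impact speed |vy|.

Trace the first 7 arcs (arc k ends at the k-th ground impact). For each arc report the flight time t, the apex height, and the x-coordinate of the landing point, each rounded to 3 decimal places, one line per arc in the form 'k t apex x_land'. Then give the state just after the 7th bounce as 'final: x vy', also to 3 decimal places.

Arc 1: start y=15.930, vy=22.060 → t=5.044, apex=40.262, x_land=60.625, impact vy=-28.377
  bounce: vy ← 0.62·28.377 = 17.594
Arc 2: start y=0.000, vy=17.594 → t=3.519, apex=15.477, x_land=102.920, impact vy=-17.594
  bounce: vy ← 0.62·17.594 = 10.908
Arc 3: start y=0.000, vy=10.908 → t=2.182, apex=5.949, x_land=129.143, impact vy=-10.908
  bounce: vy ← 0.62·10.908 = 6.763
Arc 4: start y=0.000, vy=6.763 → t=1.353, apex=2.287, x_land=145.401, impact vy=-6.763
  bounce: vy ← 0.62·6.763 = 4.193
Arc 5: start y=0.000, vy=4.193 → t=0.839, apex=0.879, x_land=155.481, impact vy=-4.193
  bounce: vy ← 0.62·4.193 = 2.600
Arc 6: start y=0.000, vy=2.600 → t=0.520, apex=0.338, x_land=161.731, impact vy=-2.600
  bounce: vy ← 0.62·2.600 = 1.612
Arc 7: start y=0.000, vy=1.612 → t=0.322, apex=0.130, x_land=165.606, impact vy=-1.612
  bounce: vy ← 0.62·1.612 = 0.999

1 5.044 40.262 60.625
2 3.519 15.477 102.920
3 2.182 5.949 129.143
4 1.353 2.287 145.401
5 0.839 0.879 155.481
6 0.520 0.338 161.731
7 0.322 0.130 165.606
final: 165.606 0.999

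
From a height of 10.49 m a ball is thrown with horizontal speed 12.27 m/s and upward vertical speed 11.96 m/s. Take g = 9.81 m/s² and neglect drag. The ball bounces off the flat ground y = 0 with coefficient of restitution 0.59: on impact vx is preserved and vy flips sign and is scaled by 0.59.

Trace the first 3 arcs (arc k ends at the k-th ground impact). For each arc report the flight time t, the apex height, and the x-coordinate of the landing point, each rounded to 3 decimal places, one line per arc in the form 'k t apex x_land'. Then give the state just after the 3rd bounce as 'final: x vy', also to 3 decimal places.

Arc 1: start y=10.490, vy=11.960 → t=3.123, apex=17.781, x_land=38.321, impact vy=-18.678
  bounce: vy ← 0.59·18.678 = 11.020
Arc 2: start y=0.000, vy=11.020 → t=2.247, apex=6.189, x_land=65.887, impact vy=-11.020
  bounce: vy ← 0.59·11.020 = 6.502
Arc 3: start y=0.000, vy=6.502 → t=1.326, apex=2.155, x_land=82.151, impact vy=-6.502
  bounce: vy ← 0.59·6.502 = 3.836

1 3.123 17.781 38.321
2 2.247 6.189 65.887
3 1.326 2.155 82.151
final: 82.151 3.836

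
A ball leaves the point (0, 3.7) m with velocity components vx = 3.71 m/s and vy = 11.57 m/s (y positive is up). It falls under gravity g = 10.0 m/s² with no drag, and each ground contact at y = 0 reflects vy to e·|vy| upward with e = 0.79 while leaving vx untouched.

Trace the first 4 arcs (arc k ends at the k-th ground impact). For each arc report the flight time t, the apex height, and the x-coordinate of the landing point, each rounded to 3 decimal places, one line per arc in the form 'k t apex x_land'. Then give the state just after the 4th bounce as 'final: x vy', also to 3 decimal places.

Arc 1: start y=3.700, vy=11.570 → t=2.599, apex=10.393, x_land=9.641, impact vy=-14.418
  bounce: vy ← 0.79·14.418 = 11.390
Arc 2: start y=0.000, vy=11.390 → t=2.278, apex=6.486, x_land=18.093, impact vy=-11.390
  bounce: vy ← 0.79·11.390 = 8.998
Arc 3: start y=0.000, vy=8.998 → t=1.800, apex=4.048, x_land=24.769, impact vy=-8.998
  bounce: vy ← 0.79·8.998 = 7.108
Arc 4: start y=0.000, vy=7.108 → t=1.422, apex=2.526, x_land=30.044, impact vy=-7.108
  bounce: vy ← 0.79·7.108 = 5.616

1 2.599 10.393 9.641
2 2.278 6.486 18.093
3 1.800 4.048 24.769
4 1.422 2.526 30.044
final: 30.044 5.616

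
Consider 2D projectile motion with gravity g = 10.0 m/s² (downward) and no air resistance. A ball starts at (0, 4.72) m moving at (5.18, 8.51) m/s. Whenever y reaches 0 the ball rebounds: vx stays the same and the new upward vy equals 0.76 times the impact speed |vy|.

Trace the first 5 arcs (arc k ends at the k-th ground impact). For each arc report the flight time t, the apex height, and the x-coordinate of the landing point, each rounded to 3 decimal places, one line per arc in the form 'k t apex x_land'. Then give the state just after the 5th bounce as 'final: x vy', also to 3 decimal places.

Arc 1: start y=4.720, vy=8.510 → t=2.143, apex=8.341, x_land=11.099, impact vy=-12.916
  bounce: vy ← 0.76·12.916 = 9.816
Arc 2: start y=0.000, vy=9.816 → t=1.963, apex=4.818, x_land=21.268, impact vy=-9.816
  bounce: vy ← 0.76·9.816 = 7.460
Arc 3: start y=0.000, vy=7.460 → t=1.492, apex=2.783, x_land=28.997, impact vy=-7.460
  bounce: vy ← 0.76·7.460 = 5.670
Arc 4: start y=0.000, vy=5.670 → t=1.134, apex=1.607, x_land=34.871, impact vy=-5.670
  bounce: vy ← 0.76·5.670 = 4.309
Arc 5: start y=0.000, vy=4.309 → t=0.862, apex=0.928, x_land=39.335, impact vy=-4.309
  bounce: vy ← 0.76·4.309 = 3.275

1 2.143 8.341 11.099
2 1.963 4.818 21.268
3 1.492 2.783 28.997
4 1.134 1.607 34.871
5 0.862 0.928 39.335
final: 39.335 3.275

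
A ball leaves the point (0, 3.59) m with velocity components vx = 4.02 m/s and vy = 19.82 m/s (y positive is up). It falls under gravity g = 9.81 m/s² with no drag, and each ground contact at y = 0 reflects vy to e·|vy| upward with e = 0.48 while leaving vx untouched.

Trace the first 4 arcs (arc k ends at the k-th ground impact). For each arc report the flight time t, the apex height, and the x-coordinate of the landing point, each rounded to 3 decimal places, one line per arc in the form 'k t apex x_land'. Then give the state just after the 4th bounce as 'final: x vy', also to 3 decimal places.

1 4.214 23.612 16.942
2 2.106 5.440 25.409
3 1.011 1.253 29.474
4 0.485 0.289 31.425
final: 31.425 1.143

Arc 1: start y=3.590, vy=19.820 → t=4.214, apex=23.612, x_land=16.942, impact vy=-21.524
  bounce: vy ← 0.48·21.524 = 10.331
Arc 2: start y=0.000, vy=10.331 → t=2.106, apex=5.440, x_land=25.409, impact vy=-10.331
  bounce: vy ← 0.48·10.331 = 4.959
Arc 3: start y=0.000, vy=4.959 → t=1.011, apex=1.253, x_land=29.474, impact vy=-4.959
  bounce: vy ← 0.48·4.959 = 2.380
Arc 4: start y=0.000, vy=2.380 → t=0.485, apex=0.289, x_land=31.425, impact vy=-2.380
  bounce: vy ← 0.48·2.380 = 1.143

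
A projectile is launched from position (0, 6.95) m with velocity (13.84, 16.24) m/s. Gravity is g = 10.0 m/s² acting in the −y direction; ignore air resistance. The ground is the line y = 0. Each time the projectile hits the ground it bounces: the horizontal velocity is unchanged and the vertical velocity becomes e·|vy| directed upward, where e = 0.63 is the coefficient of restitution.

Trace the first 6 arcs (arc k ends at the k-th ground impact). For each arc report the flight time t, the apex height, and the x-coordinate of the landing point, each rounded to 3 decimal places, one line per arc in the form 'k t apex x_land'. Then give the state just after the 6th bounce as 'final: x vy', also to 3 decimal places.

Arc 1: start y=6.950, vy=16.240 → t=3.631, apex=20.137, x_land=50.251, impact vy=-20.068
  bounce: vy ← 0.63·20.068 = 12.643
Arc 2: start y=0.000, vy=12.643 → t=2.529, apex=7.992, x_land=85.247, impact vy=-12.643
  bounce: vy ← 0.63·12.643 = 7.965
Arc 3: start y=0.000, vy=7.965 → t=1.593, apex=3.172, x_land=107.294, impact vy=-7.965
  bounce: vy ← 0.63·7.965 = 5.018
Arc 4: start y=0.000, vy=5.018 → t=1.004, apex=1.259, x_land=121.184, impact vy=-5.018
  bounce: vy ← 0.63·5.018 = 3.161
Arc 5: start y=0.000, vy=3.161 → t=0.632, apex=0.500, x_land=129.935, impact vy=-3.161
  bounce: vy ← 0.63·3.161 = 1.992
Arc 6: start y=0.000, vy=1.992 → t=0.398, apex=0.198, x_land=135.448, impact vy=-1.992
  bounce: vy ← 0.63·1.992 = 1.255

1 3.631 20.137 50.251
2 2.529 7.992 85.247
3 1.593 3.172 107.294
4 1.004 1.259 121.184
5 0.632 0.500 129.935
6 0.398 0.198 135.448
final: 135.448 1.255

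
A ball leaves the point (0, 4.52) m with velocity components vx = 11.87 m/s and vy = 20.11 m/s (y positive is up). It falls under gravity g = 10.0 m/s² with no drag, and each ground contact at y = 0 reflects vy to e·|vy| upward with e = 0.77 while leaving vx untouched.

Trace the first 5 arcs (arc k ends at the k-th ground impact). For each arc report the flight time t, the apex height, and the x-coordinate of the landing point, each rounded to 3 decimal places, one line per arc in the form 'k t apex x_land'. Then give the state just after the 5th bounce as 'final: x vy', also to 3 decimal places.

1 4.235 24.741 50.275
2 3.426 14.669 90.937
3 2.638 8.697 122.247
4 2.031 5.156 146.356
5 1.564 3.057 164.919
final: 164.919 6.021

Arc 1: start y=4.520, vy=20.110 → t=4.235, apex=24.741, x_land=50.275, impact vy=-22.244
  bounce: vy ← 0.77·22.244 = 17.128
Arc 2: start y=0.000, vy=17.128 → t=3.426, apex=14.669, x_land=90.937, impact vy=-17.128
  bounce: vy ← 0.77·17.128 = 13.189
Arc 3: start y=0.000, vy=13.189 → t=2.638, apex=8.697, x_land=122.247, impact vy=-13.189
  bounce: vy ← 0.77·13.189 = 10.155
Arc 4: start y=0.000, vy=10.155 → t=2.031, apex=5.156, x_land=146.356, impact vy=-10.155
  bounce: vy ← 0.77·10.155 = 7.820
Arc 5: start y=0.000, vy=7.820 → t=1.564, apex=3.057, x_land=164.919, impact vy=-7.820
  bounce: vy ← 0.77·7.820 = 6.021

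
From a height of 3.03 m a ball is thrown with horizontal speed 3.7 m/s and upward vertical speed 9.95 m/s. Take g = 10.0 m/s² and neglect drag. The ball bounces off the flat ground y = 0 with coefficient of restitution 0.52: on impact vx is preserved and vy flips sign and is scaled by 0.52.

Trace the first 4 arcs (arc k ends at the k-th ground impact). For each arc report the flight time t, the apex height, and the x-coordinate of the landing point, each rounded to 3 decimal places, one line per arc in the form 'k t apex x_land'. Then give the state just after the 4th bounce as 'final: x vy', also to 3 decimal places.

Arc 1: start y=3.030, vy=9.950 → t=2.258, apex=7.980, x_land=8.356, impact vy=-12.633
  bounce: vy ← 0.52·12.633 = 6.569
Arc 2: start y=0.000, vy=6.569 → t=1.314, apex=2.158, x_land=13.217, impact vy=-6.569
  bounce: vy ← 0.52·6.569 = 3.416
Arc 3: start y=0.000, vy=3.416 → t=0.683, apex=0.583, x_land=15.745, impact vy=-3.416
  bounce: vy ← 0.52·3.416 = 1.776
Arc 4: start y=0.000, vy=1.776 → t=0.355, apex=0.158, x_land=17.060, impact vy=-1.776
  bounce: vy ← 0.52·1.776 = 0.924

1 2.258 7.980 8.356
2 1.314 2.158 13.217
3 0.683 0.583 15.745
4 0.355 0.158 17.060
final: 17.060 0.924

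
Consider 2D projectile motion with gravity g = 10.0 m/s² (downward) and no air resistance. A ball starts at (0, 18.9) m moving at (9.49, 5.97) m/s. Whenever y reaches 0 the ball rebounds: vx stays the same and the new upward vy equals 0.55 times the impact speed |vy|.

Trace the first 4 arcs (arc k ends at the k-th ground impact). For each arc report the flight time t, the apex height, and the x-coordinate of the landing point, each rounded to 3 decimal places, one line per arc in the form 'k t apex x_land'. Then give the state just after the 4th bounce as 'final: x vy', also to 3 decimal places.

1 2.631 20.682 24.966
2 2.237 6.256 46.197
3 1.230 1.893 57.875
4 0.677 0.572 64.297
final: 64.297 1.861

Arc 1: start y=18.900, vy=5.970 → t=2.631, apex=20.682, x_land=24.966, impact vy=-20.338
  bounce: vy ← 0.55·20.338 = 11.186
Arc 2: start y=0.000, vy=11.186 → t=2.237, apex=6.256, x_land=46.197, impact vy=-11.186
  bounce: vy ← 0.55·11.186 = 6.152
Arc 3: start y=0.000, vy=6.152 → t=1.230, apex=1.893, x_land=57.875, impact vy=-6.152
  bounce: vy ← 0.55·6.152 = 3.384
Arc 4: start y=0.000, vy=3.384 → t=0.677, apex=0.572, x_land=64.297, impact vy=-3.384
  bounce: vy ← 0.55·3.384 = 1.861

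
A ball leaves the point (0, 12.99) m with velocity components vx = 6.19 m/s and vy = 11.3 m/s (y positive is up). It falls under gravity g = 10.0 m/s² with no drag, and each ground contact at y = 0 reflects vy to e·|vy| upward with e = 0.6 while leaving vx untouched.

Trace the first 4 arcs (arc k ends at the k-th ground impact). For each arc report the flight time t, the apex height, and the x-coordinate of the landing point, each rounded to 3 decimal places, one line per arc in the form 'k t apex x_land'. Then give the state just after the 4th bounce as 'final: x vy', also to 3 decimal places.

1 3.098 19.375 19.180
2 2.362 6.975 33.801
3 1.417 2.511 42.575
4 0.850 0.904 47.838
final: 47.838 2.551

Arc 1: start y=12.990, vy=11.300 → t=3.098, apex=19.375, x_land=19.180, impact vy=-19.685
  bounce: vy ← 0.6·19.685 = 11.811
Arc 2: start y=0.000, vy=11.811 → t=2.362, apex=6.975, x_land=33.801, impact vy=-11.811
  bounce: vy ← 0.6·11.811 = 7.087
Arc 3: start y=0.000, vy=7.087 → t=1.417, apex=2.511, x_land=42.575, impact vy=-7.087
  bounce: vy ← 0.6·7.087 = 4.252
Arc 4: start y=0.000, vy=4.252 → t=0.850, apex=0.904, x_land=47.838, impact vy=-4.252
  bounce: vy ← 0.6·4.252 = 2.551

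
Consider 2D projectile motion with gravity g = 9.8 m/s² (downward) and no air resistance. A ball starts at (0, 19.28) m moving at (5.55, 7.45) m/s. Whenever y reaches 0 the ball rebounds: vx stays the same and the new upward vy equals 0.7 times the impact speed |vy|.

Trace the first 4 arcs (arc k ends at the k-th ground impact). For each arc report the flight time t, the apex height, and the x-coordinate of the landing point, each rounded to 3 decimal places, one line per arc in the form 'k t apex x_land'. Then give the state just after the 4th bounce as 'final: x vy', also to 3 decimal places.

Arc 1: start y=19.280, vy=7.450 → t=2.884, apex=22.112, x_land=16.009, impact vy=-20.818
  bounce: vy ← 0.7·20.818 = 14.573
Arc 2: start y=0.000, vy=14.573 → t=2.974, apex=10.835, x_land=32.515, impact vy=-14.573
  bounce: vy ← 0.7·14.573 = 10.201
Arc 3: start y=0.000, vy=10.201 → t=2.082, apex=5.309, x_land=44.069, impact vy=-10.201
  bounce: vy ← 0.7·10.201 = 7.141
Arc 4: start y=0.000, vy=7.141 → t=1.457, apex=2.601, x_land=52.156, impact vy=-7.141
  bounce: vy ← 0.7·7.141 = 4.998

1 2.884 22.112 16.009
2 2.974 10.835 32.515
3 2.082 5.309 44.069
4 1.457 2.601 52.156
final: 52.156 4.998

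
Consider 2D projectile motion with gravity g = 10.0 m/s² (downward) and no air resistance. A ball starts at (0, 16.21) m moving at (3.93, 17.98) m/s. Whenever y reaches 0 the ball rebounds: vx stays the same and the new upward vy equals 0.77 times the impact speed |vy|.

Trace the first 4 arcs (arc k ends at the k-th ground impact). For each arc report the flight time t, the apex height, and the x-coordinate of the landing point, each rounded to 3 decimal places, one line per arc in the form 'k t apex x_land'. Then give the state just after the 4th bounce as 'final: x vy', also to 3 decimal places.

Arc 1: start y=16.210, vy=17.980 → t=4.343, apex=32.374, x_land=17.066, impact vy=-25.446
  bounce: vy ← 0.77·25.446 = 19.593
Arc 2: start y=0.000, vy=19.593 → t=3.919, apex=19.195, x_land=32.466, impact vy=-19.593
  bounce: vy ← 0.77·19.593 = 15.087
Arc 3: start y=0.000, vy=15.087 → t=3.017, apex=11.380, x_land=44.325, impact vy=-15.087
  bounce: vy ← 0.77·15.087 = 11.617
Arc 4: start y=0.000, vy=11.617 → t=2.323, apex=6.747, x_land=53.455, impact vy=-11.617
  bounce: vy ← 0.77·11.617 = 8.945

1 4.343 32.374 17.066
2 3.919 19.195 32.466
3 3.017 11.380 44.325
4 2.323 6.747 53.455
final: 53.455 8.945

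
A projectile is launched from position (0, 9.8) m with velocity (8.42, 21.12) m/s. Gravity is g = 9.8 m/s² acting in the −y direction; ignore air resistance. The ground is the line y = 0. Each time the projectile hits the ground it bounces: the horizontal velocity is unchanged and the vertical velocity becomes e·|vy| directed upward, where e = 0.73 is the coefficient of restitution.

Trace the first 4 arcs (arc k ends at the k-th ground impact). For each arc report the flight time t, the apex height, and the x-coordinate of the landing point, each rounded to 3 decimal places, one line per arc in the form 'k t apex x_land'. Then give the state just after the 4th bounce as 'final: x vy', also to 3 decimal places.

Arc 1: start y=9.800, vy=21.120 → t=4.733, apex=32.558, x_land=39.850, impact vy=-25.261
  bounce: vy ← 0.73·25.261 = 18.441
Arc 2: start y=0.000, vy=18.441 → t=3.763, apex=17.350, x_land=71.538, impact vy=-18.441
  bounce: vy ← 0.73·18.441 = 13.462
Arc 3: start y=0.000, vy=13.462 → t=2.747, apex=9.246, x_land=94.670, impact vy=-13.462
  bounce: vy ← 0.73·13.462 = 9.827
Arc 4: start y=0.000, vy=9.827 → t=2.006, apex=4.927, x_land=111.557, impact vy=-9.827
  bounce: vy ← 0.73·9.827 = 7.174

1 4.733 32.558 39.850
2 3.763 17.350 71.538
3 2.747 9.246 94.670
4 2.006 4.927 111.557
final: 111.557 7.174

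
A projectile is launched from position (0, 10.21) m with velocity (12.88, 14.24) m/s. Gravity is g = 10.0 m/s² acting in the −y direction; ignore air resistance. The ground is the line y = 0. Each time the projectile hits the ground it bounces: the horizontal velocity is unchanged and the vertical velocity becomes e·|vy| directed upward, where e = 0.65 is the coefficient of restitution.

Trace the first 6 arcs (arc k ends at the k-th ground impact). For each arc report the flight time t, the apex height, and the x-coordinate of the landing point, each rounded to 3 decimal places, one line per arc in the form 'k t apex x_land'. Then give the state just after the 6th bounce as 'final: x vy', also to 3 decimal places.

1 3.441 20.349 44.325
2 2.623 8.597 78.104
3 1.705 3.632 100.060
4 1.108 1.535 114.331
5 0.720 0.648 123.608
6 0.468 0.274 129.638
final: 129.638 1.521

Arc 1: start y=10.210, vy=14.240 → t=3.441, apex=20.349, x_land=44.325, impact vy=-20.174
  bounce: vy ← 0.65·20.174 = 13.113
Arc 2: start y=0.000, vy=13.113 → t=2.623, apex=8.597, x_land=78.104, impact vy=-13.113
  bounce: vy ← 0.65·13.113 = 8.523
Arc 3: start y=0.000, vy=8.523 → t=1.705, apex=3.632, x_land=100.060, impact vy=-8.523
  bounce: vy ← 0.65·8.523 = 5.540
Arc 4: start y=0.000, vy=5.540 → t=1.108, apex=1.535, x_land=114.331, impact vy=-5.540
  bounce: vy ← 0.65·5.540 = 3.601
Arc 5: start y=0.000, vy=3.601 → t=0.720, apex=0.648, x_land=123.608, impact vy=-3.601
  bounce: vy ← 0.65·3.601 = 2.341
Arc 6: start y=0.000, vy=2.341 → t=0.468, apex=0.274, x_land=129.638, impact vy=-2.341
  bounce: vy ← 0.65·2.341 = 1.521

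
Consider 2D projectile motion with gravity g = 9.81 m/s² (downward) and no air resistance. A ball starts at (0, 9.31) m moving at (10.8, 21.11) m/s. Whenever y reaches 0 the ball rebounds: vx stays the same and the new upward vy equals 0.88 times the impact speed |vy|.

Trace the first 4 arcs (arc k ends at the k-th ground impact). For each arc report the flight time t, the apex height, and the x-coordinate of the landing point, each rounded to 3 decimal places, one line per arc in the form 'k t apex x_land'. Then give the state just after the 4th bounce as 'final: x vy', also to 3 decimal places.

Arc 1: start y=9.310, vy=21.110 → t=4.707, apex=32.023, x_land=50.836, impact vy=-25.066
  bounce: vy ← 0.88·25.066 = 22.058
Arc 2: start y=0.000, vy=22.058 → t=4.497, apex=24.799, x_land=99.404, impact vy=-22.058
  bounce: vy ← 0.88·22.058 = 19.411
Arc 3: start y=0.000, vy=19.411 → t=3.957, apex=19.204, x_land=142.143, impact vy=-19.411
  bounce: vy ← 0.88·19.411 = 17.082
Arc 4: start y=0.000, vy=17.082 → t=3.482, apex=14.872, x_land=179.754, impact vy=-17.082
  bounce: vy ← 0.88·17.082 = 15.032

1 4.707 32.023 50.836
2 4.497 24.799 99.404
3 3.957 19.204 142.143
4 3.482 14.872 179.754
final: 179.754 15.032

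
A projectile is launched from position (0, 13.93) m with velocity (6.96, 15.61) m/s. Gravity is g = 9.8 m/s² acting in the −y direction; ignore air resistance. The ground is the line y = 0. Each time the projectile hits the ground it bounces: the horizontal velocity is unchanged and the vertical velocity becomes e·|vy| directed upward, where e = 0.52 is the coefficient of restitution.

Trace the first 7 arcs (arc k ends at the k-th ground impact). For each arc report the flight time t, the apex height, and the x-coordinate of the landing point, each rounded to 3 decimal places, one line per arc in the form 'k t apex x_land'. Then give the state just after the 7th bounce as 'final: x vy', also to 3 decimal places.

Arc 1: start y=13.930, vy=15.610 → t=3.912, apex=26.362, x_land=27.230, impact vy=-22.731
  bounce: vy ← 0.52·22.731 = 11.820
Arc 2: start y=0.000, vy=11.820 → t=2.412, apex=7.128, x_land=44.019, impact vy=-11.820
  bounce: vy ← 0.52·11.820 = 6.146
Arc 3: start y=0.000, vy=6.146 → t=1.254, apex=1.928, x_land=52.750, impact vy=-6.146
  bounce: vy ← 0.52·6.146 = 3.196
Arc 4: start y=0.000, vy=3.196 → t=0.652, apex=0.521, x_land=57.290, impact vy=-3.196
  bounce: vy ← 0.52·3.196 = 1.662
Arc 5: start y=0.000, vy=1.662 → t=0.339, apex=0.141, x_land=59.650, impact vy=-1.662
  bounce: vy ← 0.52·1.662 = 0.864
Arc 6: start y=0.000, vy=0.864 → t=0.176, apex=0.038, x_land=60.878, impact vy=-0.864
  bounce: vy ← 0.52·0.864 = 0.449
Arc 7: start y=0.000, vy=0.449 → t=0.092, apex=0.010, x_land=61.516, impact vy=-0.449
  bounce: vy ← 0.52·0.449 = 0.234

1 3.912 26.362 27.230
2 2.412 7.128 44.019
3 1.254 1.928 52.750
4 0.652 0.521 57.290
5 0.339 0.141 59.650
6 0.176 0.038 60.878
7 0.092 0.010 61.516
final: 61.516 0.234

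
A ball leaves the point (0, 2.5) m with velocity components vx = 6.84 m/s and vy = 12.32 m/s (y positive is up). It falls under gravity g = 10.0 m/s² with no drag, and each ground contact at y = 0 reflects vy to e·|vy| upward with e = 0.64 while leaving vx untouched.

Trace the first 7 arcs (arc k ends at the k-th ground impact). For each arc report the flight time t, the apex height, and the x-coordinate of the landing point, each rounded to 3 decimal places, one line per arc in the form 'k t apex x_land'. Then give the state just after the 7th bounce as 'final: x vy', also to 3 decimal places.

Arc 1: start y=2.500, vy=12.320 → t=2.653, apex=10.089, x_land=18.143, impact vy=-14.205
  bounce: vy ← 0.64·14.205 = 9.091
Arc 2: start y=0.000, vy=9.091 → t=1.818, apex=4.133, x_land=30.580, impact vy=-9.091
  bounce: vy ← 0.64·9.091 = 5.818
Arc 3: start y=0.000, vy=5.818 → t=1.164, apex=1.693, x_land=38.539, impact vy=-5.818
  bounce: vy ← 0.64·5.818 = 3.724
Arc 4: start y=0.000, vy=3.724 → t=0.745, apex=0.693, x_land=43.634, impact vy=-3.724
  bounce: vy ← 0.64·3.724 = 2.383
Arc 5: start y=0.000, vy=2.383 → t=0.477, apex=0.284, x_land=46.894, impact vy=-2.383
  bounce: vy ← 0.64·2.383 = 1.525
Arc 6: start y=0.000, vy=1.525 → t=0.305, apex=0.116, x_land=48.980, impact vy=-1.525
  bounce: vy ← 0.64·1.525 = 0.976
Arc 7: start y=0.000, vy=0.976 → t=0.195, apex=0.048, x_land=50.316, impact vy=-0.976
  bounce: vy ← 0.64·0.976 = 0.625

1 2.653 10.089 18.143
2 1.818 4.133 30.580
3 1.164 1.693 38.539
4 0.745 0.693 43.634
5 0.477 0.284 46.894
6 0.305 0.116 48.980
7 0.195 0.048 50.316
final: 50.316 0.625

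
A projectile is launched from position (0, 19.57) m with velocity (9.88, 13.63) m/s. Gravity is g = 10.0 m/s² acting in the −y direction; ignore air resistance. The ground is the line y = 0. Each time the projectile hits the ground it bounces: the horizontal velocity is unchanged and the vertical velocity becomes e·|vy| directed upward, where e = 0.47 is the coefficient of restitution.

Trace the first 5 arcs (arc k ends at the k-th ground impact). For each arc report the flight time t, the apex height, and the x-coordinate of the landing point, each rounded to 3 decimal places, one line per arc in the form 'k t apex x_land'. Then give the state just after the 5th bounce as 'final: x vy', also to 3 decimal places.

1 3.765 28.859 37.203
2 2.258 6.375 59.515
3 1.061 1.408 70.001
4 0.499 0.311 74.930
5 0.234 0.069 77.247
final: 77.247 0.551

Arc 1: start y=19.570, vy=13.630 → t=3.765, apex=28.859, x_land=37.203, impact vy=-24.025
  bounce: vy ← 0.47·24.025 = 11.292
Arc 2: start y=0.000, vy=11.292 → t=2.258, apex=6.375, x_land=59.515, impact vy=-11.292
  bounce: vy ← 0.47·11.292 = 5.307
Arc 3: start y=0.000, vy=5.307 → t=1.061, apex=1.408, x_land=70.001, impact vy=-5.307
  bounce: vy ← 0.47·5.307 = 2.494
Arc 4: start y=0.000, vy=2.494 → t=0.499, apex=0.311, x_land=74.930, impact vy=-2.494
  bounce: vy ← 0.47·2.494 = 1.172
Arc 5: start y=0.000, vy=1.172 → t=0.234, apex=0.069, x_land=77.247, impact vy=-1.172
  bounce: vy ← 0.47·1.172 = 0.551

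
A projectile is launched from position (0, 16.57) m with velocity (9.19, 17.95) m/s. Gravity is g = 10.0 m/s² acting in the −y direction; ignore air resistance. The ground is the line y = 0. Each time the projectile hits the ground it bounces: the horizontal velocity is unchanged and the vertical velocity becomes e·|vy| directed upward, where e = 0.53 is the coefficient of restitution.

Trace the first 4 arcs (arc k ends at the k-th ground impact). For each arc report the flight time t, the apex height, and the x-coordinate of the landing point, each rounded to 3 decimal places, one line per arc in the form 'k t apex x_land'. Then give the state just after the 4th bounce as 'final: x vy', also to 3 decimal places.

1 4.352 32.680 39.991
2 2.710 9.180 64.895
3 1.436 2.579 78.095
4 0.761 0.724 85.090
final: 85.090 2.017

Arc 1: start y=16.570, vy=17.950 → t=4.352, apex=32.680, x_land=39.991, impact vy=-25.566
  bounce: vy ← 0.53·25.566 = 13.550
Arc 2: start y=0.000, vy=13.550 → t=2.710, apex=9.180, x_land=64.895, impact vy=-13.550
  bounce: vy ← 0.53·13.550 = 7.181
Arc 3: start y=0.000, vy=7.181 → t=1.436, apex=2.579, x_land=78.095, impact vy=-7.181
  bounce: vy ← 0.53·7.181 = 3.806
Arc 4: start y=0.000, vy=3.806 → t=0.761, apex=0.724, x_land=85.090, impact vy=-3.806
  bounce: vy ← 0.53·3.806 = 2.017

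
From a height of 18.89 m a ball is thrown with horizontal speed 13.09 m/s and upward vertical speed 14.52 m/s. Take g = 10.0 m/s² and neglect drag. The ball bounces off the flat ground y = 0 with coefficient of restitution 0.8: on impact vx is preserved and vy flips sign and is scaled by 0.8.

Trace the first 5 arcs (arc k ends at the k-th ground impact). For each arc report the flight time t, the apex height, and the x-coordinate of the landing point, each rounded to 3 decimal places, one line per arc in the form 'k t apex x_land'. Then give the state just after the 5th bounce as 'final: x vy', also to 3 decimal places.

Arc 1: start y=18.890, vy=14.520 → t=3.878, apex=29.432, x_land=50.765, impact vy=-24.262
  bounce: vy ← 0.8·24.262 = 19.409
Arc 2: start y=0.000, vy=19.409 → t=3.882, apex=18.836, x_land=101.579, impact vy=-19.409
  bounce: vy ← 0.8·19.409 = 15.527
Arc 3: start y=0.000, vy=15.527 → t=3.105, apex=12.055, x_land=142.230, impact vy=-15.527
  bounce: vy ← 0.8·15.527 = 12.422
Arc 4: start y=0.000, vy=12.422 → t=2.484, apex=7.715, x_land=174.751, impact vy=-12.422
  bounce: vy ← 0.8·12.422 = 9.938
Arc 5: start y=0.000, vy=9.938 → t=1.988, apex=4.938, x_land=200.767, impact vy=-9.938
  bounce: vy ← 0.8·9.938 = 7.950

1 3.878 29.432 50.765
2 3.882 18.836 101.579
3 3.105 12.055 142.230
4 2.484 7.715 174.751
5 1.988 4.938 200.767
final: 200.767 7.950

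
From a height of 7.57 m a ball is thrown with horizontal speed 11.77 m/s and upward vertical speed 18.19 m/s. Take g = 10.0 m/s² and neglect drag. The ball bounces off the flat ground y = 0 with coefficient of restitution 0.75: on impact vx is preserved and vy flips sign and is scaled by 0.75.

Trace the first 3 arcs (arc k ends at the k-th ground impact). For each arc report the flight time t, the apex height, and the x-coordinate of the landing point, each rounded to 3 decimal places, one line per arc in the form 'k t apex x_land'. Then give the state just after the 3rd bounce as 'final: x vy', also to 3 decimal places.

Arc 1: start y=7.570, vy=18.190 → t=4.015, apex=24.114, x_land=47.257, impact vy=-21.961
  bounce: vy ← 0.75·21.961 = 16.471
Arc 2: start y=0.000, vy=16.471 → t=3.294, apex=13.564, x_land=86.029, impact vy=-16.471
  bounce: vy ← 0.75·16.471 = 12.353
Arc 3: start y=0.000, vy=12.353 → t=2.471, apex=7.630, x_land=115.108, impact vy=-12.353
  bounce: vy ← 0.75·12.353 = 9.265

1 4.015 24.114 47.257
2 3.294 13.564 86.029
3 2.471 7.630 115.108
final: 115.108 9.265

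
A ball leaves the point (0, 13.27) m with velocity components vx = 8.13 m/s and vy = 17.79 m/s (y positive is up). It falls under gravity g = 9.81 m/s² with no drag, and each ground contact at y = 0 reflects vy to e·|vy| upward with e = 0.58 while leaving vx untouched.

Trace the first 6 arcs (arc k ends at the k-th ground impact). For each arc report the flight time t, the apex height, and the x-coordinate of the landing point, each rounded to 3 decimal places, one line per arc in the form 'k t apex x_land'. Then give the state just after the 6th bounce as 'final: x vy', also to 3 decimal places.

1 4.262 29.401 34.648
2 2.840 9.890 57.737
3 1.647 3.327 71.129
4 0.955 1.119 78.896
5 0.554 0.377 83.401
6 0.321 0.127 86.014
final: 86.014 0.914

Arc 1: start y=13.270, vy=17.790 → t=4.262, apex=29.401, x_land=34.648, impact vy=-24.018
  bounce: vy ← 0.58·24.018 = 13.930
Arc 2: start y=0.000, vy=13.930 → t=2.840, apex=9.890, x_land=57.737, impact vy=-13.930
  bounce: vy ← 0.58·13.930 = 8.079
Arc 3: start y=0.000, vy=8.079 → t=1.647, apex=3.327, x_land=71.129, impact vy=-8.079
  bounce: vy ← 0.58·8.079 = 4.686
Arc 4: start y=0.000, vy=4.686 → t=0.955, apex=1.119, x_land=78.896, impact vy=-4.686
  bounce: vy ← 0.58·4.686 = 2.718
Arc 5: start y=0.000, vy=2.718 → t=0.554, apex=0.377, x_land=83.401, impact vy=-2.718
  bounce: vy ← 0.58·2.718 = 1.576
Arc 6: start y=0.000, vy=1.576 → t=0.321, apex=0.127, x_land=86.014, impact vy=-1.576
  bounce: vy ← 0.58·1.576 = 0.914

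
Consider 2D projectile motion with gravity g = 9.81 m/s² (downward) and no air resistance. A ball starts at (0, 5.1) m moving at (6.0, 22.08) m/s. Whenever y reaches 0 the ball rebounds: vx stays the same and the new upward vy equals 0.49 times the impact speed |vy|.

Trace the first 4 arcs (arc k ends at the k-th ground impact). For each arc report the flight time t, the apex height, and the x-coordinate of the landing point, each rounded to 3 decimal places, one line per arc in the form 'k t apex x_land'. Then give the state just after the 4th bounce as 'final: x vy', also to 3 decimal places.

1 4.722 29.948 28.330
2 2.422 7.191 42.860
3 1.187 1.726 49.979
4 0.581 0.415 53.468
final: 53.468 1.397

Arc 1: start y=5.100, vy=22.080 → t=4.722, apex=29.948, x_land=28.330, impact vy=-24.240
  bounce: vy ← 0.49·24.240 = 11.878
Arc 2: start y=0.000, vy=11.878 → t=2.422, apex=7.191, x_land=42.860, impact vy=-11.878
  bounce: vy ← 0.49·11.878 = 5.820
Arc 3: start y=0.000, vy=5.820 → t=1.187, apex=1.726, x_land=49.979, impact vy=-5.820
  bounce: vy ← 0.49·5.820 = 2.852
Arc 4: start y=0.000, vy=2.852 → t=0.581, apex=0.415, x_land=53.468, impact vy=-2.852
  bounce: vy ← 0.49·2.852 = 1.397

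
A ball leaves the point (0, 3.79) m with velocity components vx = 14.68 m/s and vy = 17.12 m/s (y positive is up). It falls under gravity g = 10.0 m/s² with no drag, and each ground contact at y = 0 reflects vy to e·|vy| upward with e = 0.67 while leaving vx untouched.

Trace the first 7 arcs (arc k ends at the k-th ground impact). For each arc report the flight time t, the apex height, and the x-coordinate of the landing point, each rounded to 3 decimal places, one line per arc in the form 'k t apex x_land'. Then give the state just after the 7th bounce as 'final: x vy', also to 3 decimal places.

Arc 1: start y=3.790, vy=17.120 → t=3.633, apex=18.445, x_land=53.327, impact vy=-19.207
  bounce: vy ← 0.67·19.207 = 12.868
Arc 2: start y=0.000, vy=12.868 → t=2.574, apex=8.280, x_land=91.109, impact vy=-12.868
  bounce: vy ← 0.67·12.868 = 8.622
Arc 3: start y=0.000, vy=8.622 → t=1.724, apex=3.717, x_land=116.423, impact vy=-8.622
  bounce: vy ← 0.67·8.622 = 5.777
Arc 4: start y=0.000, vy=5.777 → t=1.155, apex=1.668, x_land=133.383, impact vy=-5.777
  bounce: vy ← 0.67·5.777 = 3.870
Arc 5: start y=0.000, vy=3.870 → t=0.774, apex=0.749, x_land=144.747, impact vy=-3.870
  bounce: vy ← 0.67·3.870 = 2.593
Arc 6: start y=0.000, vy=2.593 → t=0.519, apex=0.336, x_land=152.360, impact vy=-2.593
  bounce: vy ← 0.67·2.593 = 1.737
Arc 7: start y=0.000, vy=1.737 → t=0.347, apex=0.151, x_land=157.461, impact vy=-1.737
  bounce: vy ← 0.67·1.737 = 1.164

1 3.633 18.445 53.327
2 2.574 8.280 91.109
3 1.724 3.717 116.423
4 1.155 1.668 133.383
5 0.774 0.749 144.747
6 0.519 0.336 152.360
7 0.347 0.151 157.461
final: 157.461 1.164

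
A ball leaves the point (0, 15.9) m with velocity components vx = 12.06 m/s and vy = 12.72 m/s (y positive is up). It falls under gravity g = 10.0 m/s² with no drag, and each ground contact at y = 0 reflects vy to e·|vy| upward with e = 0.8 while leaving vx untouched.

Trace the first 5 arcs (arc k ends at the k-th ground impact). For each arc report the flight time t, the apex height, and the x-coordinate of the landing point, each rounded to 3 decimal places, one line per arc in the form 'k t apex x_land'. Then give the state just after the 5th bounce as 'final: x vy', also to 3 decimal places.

Arc 1: start y=15.900, vy=12.720 → t=3.462, apex=23.990, x_land=41.757, impact vy=-21.904
  bounce: vy ← 0.8·21.904 = 17.523
Arc 2: start y=0.000, vy=17.523 → t=3.505, apex=15.354, x_land=84.023, impact vy=-17.523
  bounce: vy ← 0.8·17.523 = 14.019
Arc 3: start y=0.000, vy=14.019 → t=2.804, apex=9.826, x_land=117.837, impact vy=-14.019
  bounce: vy ← 0.8·14.019 = 11.215
Arc 4: start y=0.000, vy=11.215 → t=2.243, apex=6.289, x_land=144.887, impact vy=-11.215
  bounce: vy ← 0.8·11.215 = 8.972
Arc 5: start y=0.000, vy=8.972 → t=1.794, apex=4.025, x_land=166.528, impact vy=-8.972
  bounce: vy ← 0.8·8.972 = 7.178

1 3.462 23.990 41.757
2 3.505 15.354 84.023
3 2.804 9.826 117.837
4 2.243 6.289 144.887
5 1.794 4.025 166.528
final: 166.528 7.178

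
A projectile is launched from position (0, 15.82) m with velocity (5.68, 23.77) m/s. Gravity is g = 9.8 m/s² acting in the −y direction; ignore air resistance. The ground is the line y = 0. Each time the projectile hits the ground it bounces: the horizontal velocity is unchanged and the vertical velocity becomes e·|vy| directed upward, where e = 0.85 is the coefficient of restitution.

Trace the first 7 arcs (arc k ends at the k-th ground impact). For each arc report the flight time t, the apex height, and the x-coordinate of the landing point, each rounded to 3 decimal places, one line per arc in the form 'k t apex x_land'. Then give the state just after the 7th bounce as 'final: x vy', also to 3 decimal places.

1 5.444 44.647 30.922
2 5.132 32.258 60.069
3 4.362 23.306 84.845
4 3.708 16.839 105.903
5 3.151 12.166 123.803
6 2.679 8.790 139.018
7 2.277 6.351 151.951
final: 151.951 9.483

Arc 1: start y=15.820, vy=23.770 → t=5.444, apex=44.647, x_land=30.922, impact vy=-29.582
  bounce: vy ← 0.85·29.582 = 25.145
Arc 2: start y=0.000, vy=25.145 → t=5.132, apex=32.258, x_land=60.069, impact vy=-25.145
  bounce: vy ← 0.85·25.145 = 21.373
Arc 3: start y=0.000, vy=21.373 → t=4.362, apex=23.306, x_land=84.845, impact vy=-21.373
  bounce: vy ← 0.85·21.373 = 18.167
Arc 4: start y=0.000, vy=18.167 → t=3.708, apex=16.839, x_land=105.903, impact vy=-18.167
  bounce: vy ← 0.85·18.167 = 15.442
Arc 5: start y=0.000, vy=15.442 → t=3.151, apex=12.166, x_land=123.803, impact vy=-15.442
  bounce: vy ← 0.85·15.442 = 13.126
Arc 6: start y=0.000, vy=13.126 → t=2.679, apex=8.790, x_land=139.018, impact vy=-13.126
  bounce: vy ← 0.85·13.126 = 11.157
Arc 7: start y=0.000, vy=11.157 → t=2.277, apex=6.351, x_land=151.951, impact vy=-11.157
  bounce: vy ← 0.85·11.157 = 9.483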